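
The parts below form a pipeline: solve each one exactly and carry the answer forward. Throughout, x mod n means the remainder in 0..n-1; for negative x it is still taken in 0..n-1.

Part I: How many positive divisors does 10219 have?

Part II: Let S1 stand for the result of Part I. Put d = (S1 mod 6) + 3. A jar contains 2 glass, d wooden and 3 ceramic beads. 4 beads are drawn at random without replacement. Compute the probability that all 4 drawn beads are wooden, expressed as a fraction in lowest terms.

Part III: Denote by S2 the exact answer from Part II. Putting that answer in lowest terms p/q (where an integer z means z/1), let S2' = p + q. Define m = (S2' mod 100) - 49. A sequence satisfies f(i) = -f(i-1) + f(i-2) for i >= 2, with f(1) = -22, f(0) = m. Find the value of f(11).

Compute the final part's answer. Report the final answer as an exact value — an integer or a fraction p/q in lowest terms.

407

Part I: 10219 = 11 * 929; number of divisors = (1+1) * (1+1) = 4; answer 4
Part II: S1 = 4; d = 7; total draws C(12,4) = 495; favorable C(7,4) = 35; P = 7/99; answer 7/99
Part III: S2 = 7/99; threaded value p + q = 106; m = -43; f(2) = -1*(-22) + 1*(-43) = -21; iterating: f(2)=-21, f(3)=-1, f(4)=-20, f(5)=19, f(6)=-39, f(7)=58, f(8)=-97, f(9)=155, f(10)=-252, f(11)=407; answer 407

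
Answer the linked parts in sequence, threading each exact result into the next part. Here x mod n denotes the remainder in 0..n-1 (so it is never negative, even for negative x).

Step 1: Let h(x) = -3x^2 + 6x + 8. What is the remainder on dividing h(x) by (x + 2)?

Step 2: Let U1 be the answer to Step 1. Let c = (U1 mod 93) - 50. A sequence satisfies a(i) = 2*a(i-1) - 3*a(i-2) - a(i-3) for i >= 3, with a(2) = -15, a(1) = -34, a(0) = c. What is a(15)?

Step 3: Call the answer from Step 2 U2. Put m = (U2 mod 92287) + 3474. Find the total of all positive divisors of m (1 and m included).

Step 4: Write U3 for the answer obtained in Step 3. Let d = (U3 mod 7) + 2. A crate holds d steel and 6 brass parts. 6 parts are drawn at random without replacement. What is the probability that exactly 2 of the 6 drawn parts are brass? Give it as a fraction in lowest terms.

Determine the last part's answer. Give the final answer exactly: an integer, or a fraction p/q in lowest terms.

Step 1: remainder = value at the root: -3*(-2)^2 + 6*(-2)^1 + 8 = (-12) + (-12) + (8) = -16; answer -16
Step 2: U1 = -16; c = 27; a(3) = 2*(-15) - 3*(-34) - 1*(27) = 45; iterating: a(3)=45, a(4)=169, a(5)=218, a(6)=-116, a(7)=-1055, a(8)=-1980, a(9)=-679, a(10)=5637, a(11)=15291, a(12)=14350, a(13)=-22810, a(14)=-103961, a(15)=-153842; answer -153842
Step 3: U2 = -153842; m = 34206; 34206 = 2 * 3 * 5701; sigma = (1 + 2) * (1 + 3) * (1 + 5701) = 3 * 4 * 5702 = 68424; answer 68424
Step 4: U3 = 68424; d = 8; total draws C(14,6) = 3003; favorable C(6,2)*C(8,4) = 1050; P = 50/143; answer 50/143

50/143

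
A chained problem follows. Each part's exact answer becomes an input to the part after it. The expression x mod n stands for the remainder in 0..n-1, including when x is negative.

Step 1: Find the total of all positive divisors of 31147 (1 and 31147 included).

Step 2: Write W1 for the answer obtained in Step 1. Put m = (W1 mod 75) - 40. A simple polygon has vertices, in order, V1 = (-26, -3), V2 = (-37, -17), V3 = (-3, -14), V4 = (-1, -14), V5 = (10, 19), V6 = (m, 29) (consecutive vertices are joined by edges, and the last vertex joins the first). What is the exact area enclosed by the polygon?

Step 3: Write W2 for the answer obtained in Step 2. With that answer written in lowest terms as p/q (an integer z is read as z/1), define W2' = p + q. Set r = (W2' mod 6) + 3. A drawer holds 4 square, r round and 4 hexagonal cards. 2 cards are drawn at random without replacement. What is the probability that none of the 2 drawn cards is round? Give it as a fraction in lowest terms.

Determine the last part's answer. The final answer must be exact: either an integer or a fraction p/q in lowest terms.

Step 1: 31147 is prime, so its only divisors are 1 and 31147; sigma = 1 + 31147 = 31148; answer 31148
Step 2: W1 = 31148; m = -17; cross terms: (-26*-17 - -37*-3)=331, (-37*-14 - -3*-17)=467, (-3*-14 - -1*-14)=28, (-1*19 - 10*-14)=121, (10*29 - -17*19)=613, (-17*-3 - -26*29)=805; twice the area = |2365| = 2365; area = 2365/2; answer 2365/2
Step 3: W2 = 2365/2; threaded value p + q = 2367; r = 6; total draws C(14,2) = 91; favorable C(8,2) = 28; P = 4/13; answer 4/13

4/13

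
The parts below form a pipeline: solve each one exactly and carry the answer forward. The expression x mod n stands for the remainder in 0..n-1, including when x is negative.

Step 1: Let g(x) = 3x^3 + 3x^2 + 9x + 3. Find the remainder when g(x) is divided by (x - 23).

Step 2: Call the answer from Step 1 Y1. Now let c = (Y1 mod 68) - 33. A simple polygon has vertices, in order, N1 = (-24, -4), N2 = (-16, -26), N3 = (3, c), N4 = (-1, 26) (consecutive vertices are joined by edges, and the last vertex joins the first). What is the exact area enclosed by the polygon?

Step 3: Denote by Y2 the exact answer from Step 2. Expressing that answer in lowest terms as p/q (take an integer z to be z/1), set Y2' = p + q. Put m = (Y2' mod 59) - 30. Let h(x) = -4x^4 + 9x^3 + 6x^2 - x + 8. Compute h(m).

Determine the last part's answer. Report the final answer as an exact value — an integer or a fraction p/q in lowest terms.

-11392

Step 1: remainder = value at the root: 3*(23)^3 + 3*(23)^2 + 9*(23)^1 + 3 = (36501) + (1587) + (207) + (3) = 38298; answer 38298
Step 2: Y1 = 38298; c = -19; cross terms: (-24*-26 - -16*-4)=560, (-16*-19 - 3*-26)=382, (3*26 - -1*-19)=59, (-1*-4 - -24*26)=628; twice the area = |1629| = 1629; area = 1629/2; answer 1629/2
Step 3: Y2 = 1629/2; threaded value p + q = 1631; m = 8; -4*(8)^4 + 9*(8)^3 + 6*(8)^2 - 1*(8)^1 + 8 = (-16384) + (4608) + (384) + (-8) + (8) = -11392; answer -11392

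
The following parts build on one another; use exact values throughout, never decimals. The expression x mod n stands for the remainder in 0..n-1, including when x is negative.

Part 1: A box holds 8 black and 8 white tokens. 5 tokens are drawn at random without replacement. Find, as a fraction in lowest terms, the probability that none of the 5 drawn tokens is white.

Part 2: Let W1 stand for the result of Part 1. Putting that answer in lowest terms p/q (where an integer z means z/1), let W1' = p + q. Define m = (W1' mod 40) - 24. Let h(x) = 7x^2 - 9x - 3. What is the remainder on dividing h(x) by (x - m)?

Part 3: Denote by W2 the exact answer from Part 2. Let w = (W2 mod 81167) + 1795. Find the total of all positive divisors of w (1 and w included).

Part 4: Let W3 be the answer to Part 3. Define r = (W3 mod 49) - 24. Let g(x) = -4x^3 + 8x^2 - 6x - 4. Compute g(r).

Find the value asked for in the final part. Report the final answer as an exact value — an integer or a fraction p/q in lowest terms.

Part 1: total draws C(16,5) = 4368; favorable C(8,5) = 56; P = 1/78; answer 1/78
Part 2: W1 = 1/78; threaded value p + q = 79; m = 15; remainder = value at the root: 7*(15)^2 - 9*(15)^1 - 3 = (1575) + (-135) + (-3) = 1437; answer 1437
Part 3: W2 = 1437; w = 3232; 3232 = 2^5 * 101; sigma = (1 + 2 + 4 + 8 + 16 + 32) * (1 + 101) = 63 * 102 = 6426; answer 6426
Part 4: W3 = 6426; r = -17; -4*(-17)^3 + 8*(-17)^2 - 6*(-17)^1 - 4 = (19652) + (2312) + (102) + (-4) = 22062; answer 22062

22062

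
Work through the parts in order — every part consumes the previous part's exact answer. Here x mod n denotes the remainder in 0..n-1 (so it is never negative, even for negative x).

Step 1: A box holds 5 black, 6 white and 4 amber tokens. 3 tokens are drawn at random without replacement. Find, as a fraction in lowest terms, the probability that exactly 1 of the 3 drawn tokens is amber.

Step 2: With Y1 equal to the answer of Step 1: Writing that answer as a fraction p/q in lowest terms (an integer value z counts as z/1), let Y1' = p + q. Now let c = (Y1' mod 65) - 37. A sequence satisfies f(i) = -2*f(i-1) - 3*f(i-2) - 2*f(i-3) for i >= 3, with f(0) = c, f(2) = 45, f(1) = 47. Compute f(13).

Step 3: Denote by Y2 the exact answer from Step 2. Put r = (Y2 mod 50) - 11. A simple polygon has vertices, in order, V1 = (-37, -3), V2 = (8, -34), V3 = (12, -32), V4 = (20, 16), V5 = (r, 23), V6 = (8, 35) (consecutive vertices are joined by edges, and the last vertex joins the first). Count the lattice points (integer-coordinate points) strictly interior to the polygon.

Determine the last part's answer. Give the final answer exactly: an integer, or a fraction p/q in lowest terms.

2127

Step 1: total draws C(15,3) = 455; favorable C(4,1)*C(11,2) = 220; P = 44/91; answer 44/91
Step 2: Y1 = 44/91; threaded value p + q = 135; c = -32; f(3) = -2*(45) - 3*(47) - 2*(-32) = -167; iterating: f(3)=-167, f(4)=105, f(5)=201, f(6)=-383, f(7)=-47, f(8)=841, f(9)=-775, f(10)=-879, f(11)=2401, f(12)=-615, f(13)=-4215; answer -4215
Step 3: Y2 = -4215; r = 24; cross terms: (-37*-34 - 8*-3)=1282, (8*-32 - 12*-34)=152, (12*16 - 20*-32)=832, (20*23 - 24*16)=76, (24*35 - 8*23)=656, (8*-3 - -37*35)=1271; twice the area = |4269| = 4269; area = 4269/2; boundary points = 1 + 2 + 8 + 1 + 4 + 1 = 17; strictly interior points = area - boundary/2 + 1 = 2127; answer 2127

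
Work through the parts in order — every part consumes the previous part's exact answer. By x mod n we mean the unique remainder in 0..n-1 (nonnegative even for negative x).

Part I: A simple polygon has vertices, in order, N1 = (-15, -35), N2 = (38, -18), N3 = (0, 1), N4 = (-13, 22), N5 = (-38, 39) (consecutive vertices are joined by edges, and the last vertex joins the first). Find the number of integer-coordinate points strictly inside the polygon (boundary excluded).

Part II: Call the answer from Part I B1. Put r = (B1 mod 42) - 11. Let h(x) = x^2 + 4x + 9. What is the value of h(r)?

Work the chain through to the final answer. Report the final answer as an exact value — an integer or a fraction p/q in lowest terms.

Part I: cross terms: (-15*-18 - 38*-35)=1600, (38*1 - 0*-18)=38, (0*22 - -13*1)=13, (-13*39 - -38*22)=329, (-38*-35 - -15*39)=1915; twice the area = |3895| = 3895; area = 3895/2; boundary points = 1 + 19 + 1 + 1 + 1 = 23; strictly interior points = area - boundary/2 + 1 = 1937; answer 1937
Part II: B1 = 1937; r = -6; 1*(-6)^2 + 4*(-6)^1 + 9 = (36) + (-24) + (9) = 21; answer 21

21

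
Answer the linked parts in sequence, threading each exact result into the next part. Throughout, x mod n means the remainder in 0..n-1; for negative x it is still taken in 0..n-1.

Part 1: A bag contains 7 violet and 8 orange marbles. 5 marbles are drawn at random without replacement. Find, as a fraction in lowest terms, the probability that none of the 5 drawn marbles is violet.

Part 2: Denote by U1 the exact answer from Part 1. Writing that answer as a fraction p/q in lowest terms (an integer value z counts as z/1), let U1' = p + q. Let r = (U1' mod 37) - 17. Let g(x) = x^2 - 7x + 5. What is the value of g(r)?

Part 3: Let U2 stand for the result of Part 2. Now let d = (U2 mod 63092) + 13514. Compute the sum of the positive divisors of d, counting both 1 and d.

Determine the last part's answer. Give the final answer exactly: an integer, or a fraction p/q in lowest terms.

Part 1: total draws C(15,5) = 3003; favorable C(8,5) = 56; P = 8/429; answer 8/429
Part 2: U1 = 8/429; threaded value p + q = 437; r = 13; 1*(13)^2 - 7*(13)^1 + 5 = (169) + (-91) + (5) = 83; answer 83
Part 3: U2 = 83; d = 13597; 13597 is prime, so its only divisors are 1 and 13597; sigma = 1 + 13597 = 13598; answer 13598

13598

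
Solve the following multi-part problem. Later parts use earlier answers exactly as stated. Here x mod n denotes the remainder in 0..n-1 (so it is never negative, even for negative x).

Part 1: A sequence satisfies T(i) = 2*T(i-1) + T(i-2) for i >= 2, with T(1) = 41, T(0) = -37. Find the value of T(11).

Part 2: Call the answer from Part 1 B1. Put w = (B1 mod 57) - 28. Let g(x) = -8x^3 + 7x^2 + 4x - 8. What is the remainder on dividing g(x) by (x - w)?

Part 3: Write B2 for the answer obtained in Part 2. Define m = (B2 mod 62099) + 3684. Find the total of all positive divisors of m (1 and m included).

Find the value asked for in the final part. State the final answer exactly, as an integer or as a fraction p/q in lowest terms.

71064

Part 1: T(2) = 2*(41) + 1*(-37) = 45; iterating: T(2)=45, T(3)=131, T(4)=307, T(5)=745, T(6)=1797, T(7)=4339, T(8)=10475, T(9)=25289, T(10)=61053, T(11)=147395; answer 147395
Part 2: B1 = 147395; w = 22; remainder = value at the root: -8*(22)^3 + 7*(22)^2 + 4*(22)^1 - 8 = (-85184) + (3388) + (88) + (-8) = -81716; answer -81716
Part 3: B2 = -81716; m = 46166; 46166 = 2 * 41 * 563; sigma = (1 + 2) * (1 + 41) * (1 + 563) = 3 * 42 * 564 = 71064; answer 71064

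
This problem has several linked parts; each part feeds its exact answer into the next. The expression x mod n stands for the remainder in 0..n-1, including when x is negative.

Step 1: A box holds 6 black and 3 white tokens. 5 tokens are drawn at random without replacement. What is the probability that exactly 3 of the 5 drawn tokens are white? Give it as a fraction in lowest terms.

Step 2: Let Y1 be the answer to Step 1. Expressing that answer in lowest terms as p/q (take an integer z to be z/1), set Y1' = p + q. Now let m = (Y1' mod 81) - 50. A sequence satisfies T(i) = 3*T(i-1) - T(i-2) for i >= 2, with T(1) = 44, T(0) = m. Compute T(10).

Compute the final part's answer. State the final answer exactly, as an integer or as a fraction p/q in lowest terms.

305412

Step 1: total draws C(9,5) = 126; favorable C(3,3)*C(6,2) = 15; P = 5/42; answer 5/42
Step 2: Y1 = 5/42; threaded value p + q = 47; m = -3; T(2) = 3*(44) - 1*(-3) = 135; iterating: T(2)=135, T(3)=361, T(4)=948, T(5)=2483, T(6)=6501, T(7)=17020, T(8)=44559, T(9)=116657, T(10)=305412; answer 305412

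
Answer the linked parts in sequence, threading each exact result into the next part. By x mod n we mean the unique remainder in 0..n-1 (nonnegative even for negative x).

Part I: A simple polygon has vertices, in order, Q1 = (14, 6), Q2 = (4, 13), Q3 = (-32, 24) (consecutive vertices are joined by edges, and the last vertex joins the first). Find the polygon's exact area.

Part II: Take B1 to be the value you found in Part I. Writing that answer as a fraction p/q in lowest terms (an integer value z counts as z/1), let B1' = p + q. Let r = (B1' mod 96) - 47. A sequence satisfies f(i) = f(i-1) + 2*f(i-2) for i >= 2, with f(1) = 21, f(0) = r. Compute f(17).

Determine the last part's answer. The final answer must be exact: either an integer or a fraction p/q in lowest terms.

2009761

Part I: cross terms: (14*13 - 4*6)=158, (4*24 - -32*13)=512, (-32*6 - 14*24)=-528; twice the area = |142| = 142; area = 71; answer 71
Part II: B1 = 71; threaded value p + q = 72; r = 25; f(2) = 1*(21) + 2*(25) = 71; iterating: f(2)=71, f(3)=113, f(4)=255, f(5)=481, f(6)=991, f(7)=1953, f(8)=3935, f(9)=7841, f(10)=15711, f(11)=31393, f(12)=62815, f(13)=125601, f(14)=251231, f(15)=502433, f(16)=1004895, f(17)=2009761; answer 2009761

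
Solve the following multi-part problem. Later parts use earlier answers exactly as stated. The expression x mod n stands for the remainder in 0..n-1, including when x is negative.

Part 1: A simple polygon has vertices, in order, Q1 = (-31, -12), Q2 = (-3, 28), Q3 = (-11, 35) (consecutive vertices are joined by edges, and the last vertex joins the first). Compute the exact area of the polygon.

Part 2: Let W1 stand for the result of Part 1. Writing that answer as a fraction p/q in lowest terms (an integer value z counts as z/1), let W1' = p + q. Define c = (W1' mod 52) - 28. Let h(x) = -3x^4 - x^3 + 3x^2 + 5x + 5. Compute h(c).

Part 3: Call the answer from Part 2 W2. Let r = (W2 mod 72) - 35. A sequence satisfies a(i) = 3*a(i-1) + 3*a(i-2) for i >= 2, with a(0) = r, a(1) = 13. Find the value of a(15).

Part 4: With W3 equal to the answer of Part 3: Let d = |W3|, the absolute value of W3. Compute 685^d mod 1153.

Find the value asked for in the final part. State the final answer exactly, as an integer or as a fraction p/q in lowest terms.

641

Part 1: cross terms: (-31*28 - -3*-12)=-904, (-3*35 - -11*28)=203, (-11*-12 - -31*35)=1217; twice the area = |516| = 516; area = 258; answer 258
Part 2: W1 = 258; threaded value p + q = 259; c = 23; -3*(23)^4 - 1*(23)^3 + 3*(23)^2 + 5*(23)^1 + 5 = (-839523) + (-12167) + (1587) + (115) + (5) = -849983; answer -849983
Part 3: W2 = -849983; r = 14; a(2) = 3*(13) + 3*(14) = 81; iterating: a(2)=81, a(3)=282, a(4)=1089, a(5)=4113, a(6)=15606, a(7)=59157, a(8)=224289, a(9)=850338, a(10)=3223881, a(11)=12222657, a(12)=46339614, a(13)=175686813, a(14)=666079281, a(15)=2525298282; answer 2525298282
Part 4: W3 = 2525298282; d = 2525298282; squarings mod 1153: 685^1=685, 685^2=1107, 685^4=963, 685^8=357, 685^16=619, 685^32=365, 685^64=630, 685^128=268, 685^256=338, 685^512=97, 685^1024=185, 685^2048=788, 685^4096=630, 685^8192=268, 685^16384=338, 685^32768=97, 685^65536=185, 685^131072=788, 685^262144=630, 685^524288=268, 685^1048576=338, 685^2097152=97, 685^4194304=185, 685^8388608=788, 685^16777216=630, 685^33554432=268, 685^67108864=338, 685^134217728=97, 685^268435456=185, 685^536870912=788, 685^1073741824=630, 685^2147483648=268; 685^2525298282 = 685^2 * 685^8 * 685^32 * 685^64 * 685^512 * 685^1024 * 685^2048 * 685^4096 * 685^8192 * 685^16384 * 685^32768 * 685^262144 * 685^8388608 * 685^33554432 * 685^67108864 * 685^268435456 * 685^2147483648 = 641 (mod 1153); answer 641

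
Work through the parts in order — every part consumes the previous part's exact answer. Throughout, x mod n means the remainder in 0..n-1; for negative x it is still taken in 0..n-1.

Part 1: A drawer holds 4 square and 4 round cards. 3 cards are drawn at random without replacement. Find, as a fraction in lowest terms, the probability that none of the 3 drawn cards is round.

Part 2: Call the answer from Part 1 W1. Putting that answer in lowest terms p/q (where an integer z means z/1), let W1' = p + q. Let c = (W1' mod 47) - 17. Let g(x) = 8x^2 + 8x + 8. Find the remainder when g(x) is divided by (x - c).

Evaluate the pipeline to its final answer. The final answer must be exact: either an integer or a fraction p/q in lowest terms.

24

Part 1: total draws C(8,3) = 56; favorable C(4,3) = 4; P = 1/14; answer 1/14
Part 2: W1 = 1/14; threaded value p + q = 15; c = -2; remainder = value at the root: 8*(-2)^2 + 8*(-2)^1 + 8 = (32) + (-16) + (8) = 24; answer 24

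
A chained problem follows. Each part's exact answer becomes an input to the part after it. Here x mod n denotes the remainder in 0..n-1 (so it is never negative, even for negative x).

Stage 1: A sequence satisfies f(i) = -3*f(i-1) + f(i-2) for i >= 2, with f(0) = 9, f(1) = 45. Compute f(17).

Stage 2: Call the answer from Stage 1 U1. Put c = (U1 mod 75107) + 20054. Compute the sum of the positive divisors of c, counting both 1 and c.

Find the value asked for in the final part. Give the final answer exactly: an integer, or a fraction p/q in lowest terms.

Stage 1: f(2) = -3*(45) + 1*(9) = -126; iterating: f(2)=-126, f(3)=423, f(4)=-1395, f(5)=4608, f(6)=-15219, f(7)=50265, f(8)=-166014, f(9)=548307, f(10)=-1810935, f(11)=5981112, f(12)=-19754271, f(13)=65243925, f(14)=-215486046, f(15)=711702063, f(16)=-2350592235, f(17)=7763478768; answer 7763478768
Stage 2: U1 = 7763478768; c = 63767; 63767 = 11^2 * 17 * 31; sigma = (1 + 11 + 121) * (1 + 17) * (1 + 31) = 133 * 18 * 32 = 76608; answer 76608

76608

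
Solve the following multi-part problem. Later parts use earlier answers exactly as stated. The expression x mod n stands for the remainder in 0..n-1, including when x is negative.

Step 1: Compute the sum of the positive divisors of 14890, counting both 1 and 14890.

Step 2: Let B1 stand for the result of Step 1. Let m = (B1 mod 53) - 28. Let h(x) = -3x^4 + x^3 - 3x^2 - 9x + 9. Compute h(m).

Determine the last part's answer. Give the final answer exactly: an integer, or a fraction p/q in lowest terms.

-1390289

Step 1: 14890 = 2 * 5 * 1489; sigma = (1 + 2) * (1 + 5) * (1 + 1489) = 3 * 6 * 1490 = 26820; answer 26820
Step 2: B1 = 26820; m = -26; -3*(-26)^4 + 1*(-26)^3 - 3*(-26)^2 - 9*(-26)^1 + 9 = (-1370928) + (-17576) + (-2028) + (234) + (9) = -1390289; answer -1390289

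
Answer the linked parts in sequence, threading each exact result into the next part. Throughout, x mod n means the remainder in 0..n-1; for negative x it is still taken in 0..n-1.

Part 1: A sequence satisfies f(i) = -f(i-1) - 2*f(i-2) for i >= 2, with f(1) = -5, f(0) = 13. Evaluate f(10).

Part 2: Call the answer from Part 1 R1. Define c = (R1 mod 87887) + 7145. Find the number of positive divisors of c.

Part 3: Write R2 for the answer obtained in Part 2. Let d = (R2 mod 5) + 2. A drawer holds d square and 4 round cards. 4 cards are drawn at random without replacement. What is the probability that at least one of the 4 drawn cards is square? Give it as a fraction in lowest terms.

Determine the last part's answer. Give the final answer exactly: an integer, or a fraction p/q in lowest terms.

Part 1: f(2) = -1*(-5) - 2*(13) = -21; iterating: f(2)=-21, f(3)=31, f(4)=11, f(5)=-73, f(6)=51, f(7)=95, f(8)=-197, f(9)=7, f(10)=387; answer 387
Part 2: R1 = 387; c = 7532; 7532 = 2^2 * 7 * 269; number of divisors = (2+1) * (1+1) * (1+1) = 12; answer 12
Part 3: R2 = 12; d = 4; total draws C(8,4) = 70; complement C(4,4) = 1; favorable 70 - 1 = 69; P = 69/70; answer 69/70

69/70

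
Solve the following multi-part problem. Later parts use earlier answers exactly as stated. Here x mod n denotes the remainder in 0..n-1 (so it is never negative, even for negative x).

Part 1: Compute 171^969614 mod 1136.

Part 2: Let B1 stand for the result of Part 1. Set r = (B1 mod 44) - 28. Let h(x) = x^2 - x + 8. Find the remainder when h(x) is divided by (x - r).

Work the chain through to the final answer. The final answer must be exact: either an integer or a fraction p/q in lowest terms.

388

Part 1: squarings mod 1136: 171^1=171, 171^2=841, 171^4=689, 171^8=1009, 171^16=225, 171^32=641, 171^64=785, 171^128=513, 171^256=753, 171^512=145, 171^1024=577, 171^2048=81, 171^4096=881, 171^8192=273, 171^16384=689, 171^32768=1009, 171^65536=225, 171^131072=641, 171^262144=785, 171^524288=513; 171^969614 = 171^2 * 171^4 * 171^8 * 171^128 * 171^256 * 171^512 * 171^2048 * 171^16384 * 171^32768 * 171^131072 * 171^262144 * 171^524288 = 9 (mod 1136); answer 9
Part 2: B1 = 9; r = -19; remainder = value at the root: 1*(-19)^2 - 1*(-19)^1 + 8 = (361) + (19) + (8) = 388; answer 388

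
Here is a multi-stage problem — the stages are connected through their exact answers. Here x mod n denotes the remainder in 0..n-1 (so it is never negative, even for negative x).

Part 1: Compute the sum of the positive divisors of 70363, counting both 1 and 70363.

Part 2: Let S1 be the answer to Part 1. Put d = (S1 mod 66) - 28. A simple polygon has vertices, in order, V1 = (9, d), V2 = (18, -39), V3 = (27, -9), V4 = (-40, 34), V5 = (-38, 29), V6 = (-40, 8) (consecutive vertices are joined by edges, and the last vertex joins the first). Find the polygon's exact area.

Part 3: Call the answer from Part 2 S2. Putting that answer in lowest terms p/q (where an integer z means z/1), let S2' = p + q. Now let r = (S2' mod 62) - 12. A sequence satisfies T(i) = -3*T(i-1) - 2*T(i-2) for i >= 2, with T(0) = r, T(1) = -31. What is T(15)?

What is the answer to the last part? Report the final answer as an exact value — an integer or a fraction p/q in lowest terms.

-294925

Part 1: 70363 = 17 * 4139; sigma = (1 + 17) * (1 + 4139) = 18 * 4140 = 74520; answer 74520
Part 2: S1 = 74520; d = -22; cross terms: (9*-39 - 18*-22)=45, (18*-9 - 27*-39)=891, (27*34 - -40*-9)=558, (-40*29 - -38*34)=132, (-38*8 - -40*29)=856, (-40*-22 - 9*8)=808; twice the area = |3290| = 3290; area = 1645; answer 1645
Part 3: S2 = 1645; threaded value p + q = 1646; r = 22; T(2) = -3*(-31) - 2*(22) = 49; iterating: T(2)=49, T(3)=-85, T(4)=157, T(5)=-301, T(6)=589, T(7)=-1165, T(8)=2317, T(9)=-4621, T(10)=9229, T(11)=-18445, T(12)=36877, T(13)=-73741, T(14)=147469, T(15)=-294925; answer -294925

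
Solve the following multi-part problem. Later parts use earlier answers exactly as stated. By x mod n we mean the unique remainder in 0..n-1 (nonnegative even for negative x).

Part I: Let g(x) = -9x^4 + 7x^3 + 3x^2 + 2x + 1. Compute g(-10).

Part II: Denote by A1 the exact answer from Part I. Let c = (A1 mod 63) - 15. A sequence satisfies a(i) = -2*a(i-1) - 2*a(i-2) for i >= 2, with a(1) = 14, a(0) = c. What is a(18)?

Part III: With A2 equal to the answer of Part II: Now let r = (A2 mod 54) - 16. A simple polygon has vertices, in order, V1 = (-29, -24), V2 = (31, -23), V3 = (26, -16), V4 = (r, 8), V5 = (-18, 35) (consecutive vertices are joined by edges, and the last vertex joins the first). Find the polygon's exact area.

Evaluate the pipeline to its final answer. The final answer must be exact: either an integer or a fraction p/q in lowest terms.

Part I: -9*(-10)^4 + 7*(-10)^3 + 3*(-10)^2 + 2*(-10)^1 + 1 = (-90000) + (-7000) + (300) + (-20) + (1) = -96719; answer -96719
Part II: A1 = -96719; c = 34; a(2) = -2*(14) - 2*(34) = -96; iterating: a(2)=-96, a(3)=164, a(4)=-136, a(5)=-56, a(6)=384, a(7)=-656, a(8)=544, a(9)=224, a(10)=-1536, a(11)=2624, a(12)=-2176, a(13)=-896, a(14)=6144, a(15)=-10496, a(16)=8704, a(17)=3584, a(18)=-24576; answer -24576
Part III: A2 = -24576; r = 32; cross terms: (-29*-23 - 31*-24)=1411, (31*-16 - 26*-23)=102, (26*8 - 32*-16)=720, (32*35 - -18*8)=1264, (-18*-24 - -29*35)=1447; twice the area = |4944| = 4944; area = 2472; answer 2472

2472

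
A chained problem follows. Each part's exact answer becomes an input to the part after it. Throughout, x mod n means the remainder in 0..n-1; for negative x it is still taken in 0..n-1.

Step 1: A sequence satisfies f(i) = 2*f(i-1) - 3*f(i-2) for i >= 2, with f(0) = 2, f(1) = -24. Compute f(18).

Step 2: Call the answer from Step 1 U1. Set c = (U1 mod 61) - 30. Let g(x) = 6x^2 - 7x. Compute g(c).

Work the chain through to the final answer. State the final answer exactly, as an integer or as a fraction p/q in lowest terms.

Step 1: f(2) = 2*(-24) - 3*(2) = -54; iterating: f(2)=-54, f(3)=-36, f(4)=90, f(5)=288, f(6)=306, f(7)=-252, f(8)=-1422, f(9)=-2088, f(10)=90, f(11)=6444, f(12)=12618, f(13)=5904, f(14)=-26046, f(15)=-69804, f(16)=-61470, f(17)=86472, f(18)=357354; answer 357354
Step 2: U1 = 357354; c = -14; 6*(-14)^2 - 7*(-14)^1 = (1176) + (98) = 1274; answer 1274

1274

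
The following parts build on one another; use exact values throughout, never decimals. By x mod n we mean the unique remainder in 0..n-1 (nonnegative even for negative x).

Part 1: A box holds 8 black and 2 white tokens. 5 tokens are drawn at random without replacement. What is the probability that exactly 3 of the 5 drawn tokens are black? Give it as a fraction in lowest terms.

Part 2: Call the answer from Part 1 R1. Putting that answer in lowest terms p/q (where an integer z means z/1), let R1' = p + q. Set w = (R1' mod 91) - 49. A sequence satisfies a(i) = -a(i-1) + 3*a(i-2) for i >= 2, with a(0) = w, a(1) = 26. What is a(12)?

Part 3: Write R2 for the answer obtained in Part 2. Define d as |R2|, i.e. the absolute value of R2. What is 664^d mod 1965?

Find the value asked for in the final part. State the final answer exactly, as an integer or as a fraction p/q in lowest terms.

Part 1: total draws C(10,5) = 252; favorable C(8,3)*C(2,2) = 56; P = 2/9; answer 2/9
Part 2: R1 = 2/9; threaded value p + q = 11; w = -38; a(2) = -1*(26) + 3*(-38) = -140; iterating: a(2)=-140, a(3)=218, a(4)=-638, a(5)=1292, a(6)=-3206, a(7)=7082, a(8)=-16700, a(9)=37946, a(10)=-88046, a(11)=201884, a(12)=-466022; answer -466022
Part 3: R2 = -466022; d = 466022; squarings mod 1965: 664^1=664, 664^2=736, 664^4=1321, 664^8=121, 664^16=886, 664^32=961, 664^64=1936, 664^128=841, 664^256=1846, 664^512=406, 664^1024=1741, 664^2048=1051, 664^4096=271, 664^8192=736, 664^16384=1321, 664^32768=121, 664^65536=886, 664^131072=961, 664^262144=1936; 664^466022 = 664^2 * 664^4 * 664^32 * 664^64 * 664^1024 * 664^2048 * 664^4096 * 664^65536 * 664^131072 * 664^262144 = 1081 (mod 1965); answer 1081

1081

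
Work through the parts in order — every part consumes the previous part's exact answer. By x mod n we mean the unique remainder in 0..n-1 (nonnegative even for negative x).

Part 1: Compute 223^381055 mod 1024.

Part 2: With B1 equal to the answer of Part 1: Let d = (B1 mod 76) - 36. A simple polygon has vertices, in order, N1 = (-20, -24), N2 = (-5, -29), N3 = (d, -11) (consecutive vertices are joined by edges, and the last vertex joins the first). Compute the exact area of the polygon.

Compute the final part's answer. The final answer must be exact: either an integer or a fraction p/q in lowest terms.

155

Part 1: squarings mod 1024: 223^1=223, 223^2=577, 223^4=129, 223^8=257, 223^16=513, 223^32=1, 223^64=1, 223^128=1, 223^256=1, 223^512=1, 223^1024=1, 223^2048=1, 223^4096=1, 223^8192=1, 223^16384=1, 223^32768=1, 223^65536=1, 223^131072=1, 223^262144=1; 223^381055 = 223^1 * 223^2 * 223^4 * 223^8 * 223^16 * 223^32 * 223^64 * 223^4096 * 223^16384 * 223^32768 * 223^65536 * 223^262144 = 799 (mod 1024); answer 799
Part 2: B1 = 799; d = 3; cross terms: (-20*-29 - -5*-24)=460, (-5*-11 - 3*-29)=142, (3*-24 - -20*-11)=-292; twice the area = |310| = 310; area = 155; answer 155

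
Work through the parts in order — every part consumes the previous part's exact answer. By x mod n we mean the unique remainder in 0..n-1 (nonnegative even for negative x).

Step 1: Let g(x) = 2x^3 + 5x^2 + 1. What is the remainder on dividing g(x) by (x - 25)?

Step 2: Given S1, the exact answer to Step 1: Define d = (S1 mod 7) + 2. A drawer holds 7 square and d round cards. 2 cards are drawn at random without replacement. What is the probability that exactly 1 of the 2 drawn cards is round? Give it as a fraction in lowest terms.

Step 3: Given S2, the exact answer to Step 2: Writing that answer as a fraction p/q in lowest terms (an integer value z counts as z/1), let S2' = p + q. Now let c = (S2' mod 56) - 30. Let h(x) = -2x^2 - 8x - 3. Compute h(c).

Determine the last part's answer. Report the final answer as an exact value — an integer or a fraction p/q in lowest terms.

Step 1: remainder = value at the root: 2*(25)^3 + 5*(25)^2 + 1 = (31250) + (3125) + (1) = 34376; answer 34376
Step 2: S1 = 34376; d = 8; total draws C(15,2) = 105; favorable C(8,1)*C(7,1) = 56; P = 8/15; answer 8/15
Step 3: S2 = 8/15; threaded value p + q = 23; c = -7; -2*(-7)^2 - 8*(-7)^1 - 3 = (-98) + (56) + (-3) = -45; answer -45

-45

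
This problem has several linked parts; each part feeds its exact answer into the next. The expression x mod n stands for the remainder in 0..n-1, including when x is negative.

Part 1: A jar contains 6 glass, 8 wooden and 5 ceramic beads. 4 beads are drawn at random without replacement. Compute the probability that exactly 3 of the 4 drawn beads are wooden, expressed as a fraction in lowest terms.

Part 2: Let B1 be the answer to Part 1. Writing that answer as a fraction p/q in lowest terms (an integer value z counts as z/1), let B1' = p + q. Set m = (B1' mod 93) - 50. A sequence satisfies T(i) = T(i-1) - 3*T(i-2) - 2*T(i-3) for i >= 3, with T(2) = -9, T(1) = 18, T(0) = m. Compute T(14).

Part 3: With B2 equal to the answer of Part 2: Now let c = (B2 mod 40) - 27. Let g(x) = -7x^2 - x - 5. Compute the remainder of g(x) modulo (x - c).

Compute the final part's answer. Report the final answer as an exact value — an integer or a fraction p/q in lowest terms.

Part 1: total draws C(19,4) = 3876; favorable C(8,3)*C(11,1) = 616; P = 154/969; answer 154/969
Part 2: B1 = 154/969; threaded value p + q = 1123; m = -43; T(3) = 1*(-9) - 3*(18) - 2*(-43) = 23; iterating: T(3)=23, T(4)=14, T(5)=-37, T(6)=-125, T(7)=-42, T(8)=407, T(9)=783, T(10)=-354, T(11)=-3517, T(12)=-4021, T(13)=7238, T(14)=26335; answer 26335
Part 3: B2 = 26335; c = -12; remainder = value at the root: -7*(-12)^2 - 1*(-12)^1 - 5 = (-1008) + (12) + (-5) = -1001; answer -1001

-1001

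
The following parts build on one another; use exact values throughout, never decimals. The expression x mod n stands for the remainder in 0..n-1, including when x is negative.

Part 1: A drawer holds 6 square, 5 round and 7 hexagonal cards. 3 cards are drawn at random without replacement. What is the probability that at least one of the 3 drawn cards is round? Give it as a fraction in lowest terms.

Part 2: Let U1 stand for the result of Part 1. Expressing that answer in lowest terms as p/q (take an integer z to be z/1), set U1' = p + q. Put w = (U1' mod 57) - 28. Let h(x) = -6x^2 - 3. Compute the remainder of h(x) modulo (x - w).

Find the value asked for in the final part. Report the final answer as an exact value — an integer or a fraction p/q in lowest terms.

-1947

Part 1: total draws C(18,3) = 816; complement C(13,3) = 286; favorable 816 - 286 = 530; P = 265/408; answer 265/408
Part 2: U1 = 265/408; threaded value p + q = 673; w = 18; remainder = value at the root: -6*(18)^2 - 3 = (-1944) + (-3) = -1947; answer -1947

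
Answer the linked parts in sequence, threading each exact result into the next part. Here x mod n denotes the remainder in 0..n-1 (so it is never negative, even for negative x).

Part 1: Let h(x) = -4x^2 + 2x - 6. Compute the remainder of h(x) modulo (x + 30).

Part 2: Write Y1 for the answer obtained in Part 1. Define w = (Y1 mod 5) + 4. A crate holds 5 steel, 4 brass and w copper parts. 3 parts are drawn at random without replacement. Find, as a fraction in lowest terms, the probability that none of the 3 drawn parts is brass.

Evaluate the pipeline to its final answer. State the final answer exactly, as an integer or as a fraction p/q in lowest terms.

143/340

Part 1: remainder = value at the root: -4*(-30)^2 + 2*(-30)^1 - 6 = (-3600) + (-60) + (-6) = -3666; answer -3666
Part 2: Y1 = -3666; w = 8; total draws C(17,3) = 680; favorable C(13,3) = 286; P = 143/340; answer 143/340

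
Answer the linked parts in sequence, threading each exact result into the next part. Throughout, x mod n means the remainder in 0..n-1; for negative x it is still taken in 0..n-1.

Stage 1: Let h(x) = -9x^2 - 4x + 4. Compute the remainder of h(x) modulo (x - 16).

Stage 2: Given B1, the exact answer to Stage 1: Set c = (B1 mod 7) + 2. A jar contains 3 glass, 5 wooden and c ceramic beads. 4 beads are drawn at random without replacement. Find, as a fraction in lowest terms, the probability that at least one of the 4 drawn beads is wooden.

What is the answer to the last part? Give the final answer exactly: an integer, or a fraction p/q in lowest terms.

Stage 1: remainder = value at the root: -9*(16)^2 - 4*(16)^1 + 4 = (-2304) + (-64) + (4) = -2364; answer -2364
Stage 2: B1 = -2364; c = 4; total draws C(12,4) = 495; complement C(7,4) = 35; favorable 495 - 35 = 460; P = 92/99; answer 92/99

92/99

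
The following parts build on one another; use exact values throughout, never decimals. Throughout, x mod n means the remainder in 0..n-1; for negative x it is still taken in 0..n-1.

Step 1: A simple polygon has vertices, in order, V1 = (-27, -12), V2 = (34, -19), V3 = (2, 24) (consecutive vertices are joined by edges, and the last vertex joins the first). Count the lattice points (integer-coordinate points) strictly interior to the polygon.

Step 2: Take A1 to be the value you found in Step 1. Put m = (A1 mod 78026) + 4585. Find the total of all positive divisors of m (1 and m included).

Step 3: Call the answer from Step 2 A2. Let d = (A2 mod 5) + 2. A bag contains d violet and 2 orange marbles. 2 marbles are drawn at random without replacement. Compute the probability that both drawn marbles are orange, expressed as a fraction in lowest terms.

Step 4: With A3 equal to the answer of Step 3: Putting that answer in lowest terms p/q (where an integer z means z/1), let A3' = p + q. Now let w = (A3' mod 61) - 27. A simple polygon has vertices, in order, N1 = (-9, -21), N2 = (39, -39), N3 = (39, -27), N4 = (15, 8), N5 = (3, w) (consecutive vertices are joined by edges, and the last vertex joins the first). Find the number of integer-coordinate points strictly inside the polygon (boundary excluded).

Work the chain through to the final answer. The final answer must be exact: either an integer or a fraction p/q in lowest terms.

Step 1: cross terms: (-27*-19 - 34*-12)=921, (34*24 - 2*-19)=854, (2*-12 - -27*24)=624; twice the area = |2399| = 2399; area = 2399/2; boundary points = 1 + 1 + 1 = 3; strictly interior points = area - boundary/2 + 1 = 1199; answer 1199
Step 2: A1 = 1199; m = 5784; 5784 = 2^3 * 3 * 241; sigma = (1 + 2 + 4 + 8) * (1 + 3) * (1 + 241) = 15 * 4 * 242 = 14520; answer 14520
Step 3: A2 = 14520; d = 2; total draws C(4,2) = 6; favorable C(2,2) = 1; P = 1/6; answer 1/6
Step 4: A3 = 1/6; threaded value p + q = 7; w = -20; cross terms: (-9*-39 - 39*-21)=1170, (39*-27 - 39*-39)=468, (39*8 - 15*-27)=717, (15*-20 - 3*8)=-324, (3*-21 - -9*-20)=-243; twice the area = |1788| = 1788; area = 894; boundary points = 6 + 12 + 1 + 4 + 1 = 24; strictly interior points = area - boundary/2 + 1 = 883; answer 883

883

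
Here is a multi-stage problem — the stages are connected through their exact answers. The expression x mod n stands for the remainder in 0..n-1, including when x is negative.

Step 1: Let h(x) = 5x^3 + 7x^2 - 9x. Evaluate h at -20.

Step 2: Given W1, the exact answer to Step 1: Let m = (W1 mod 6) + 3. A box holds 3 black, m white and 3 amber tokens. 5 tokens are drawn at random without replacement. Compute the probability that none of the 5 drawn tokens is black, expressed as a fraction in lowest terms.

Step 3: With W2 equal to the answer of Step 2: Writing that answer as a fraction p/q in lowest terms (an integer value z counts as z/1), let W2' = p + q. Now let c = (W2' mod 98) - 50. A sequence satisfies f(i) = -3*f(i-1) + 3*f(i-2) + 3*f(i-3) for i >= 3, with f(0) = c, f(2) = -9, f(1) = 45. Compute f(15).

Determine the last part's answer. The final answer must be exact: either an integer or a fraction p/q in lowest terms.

198457614

Step 1: 5*(-20)^3 + 7*(-20)^2 - 9*(-20)^1 = (-40000) + (2800) + (180) = -37020; answer -37020
Step 2: W1 = -37020; m = 3; total draws C(9,5) = 126; favorable C(6,5) = 6; P = 1/21; answer 1/21
Step 3: W2 = 1/21; threaded value p + q = 22; c = -28; f(3) = -3*(-9) + 3*(45) + 3*(-28) = 78; iterating: f(3)=78, f(4)=-126, f(5)=585, f(6)=-1899, f(7)=7074, f(8)=-25164, f(9)=91017, f(10)=-327321, f(11)=1179522, f(12)=-4247478, f(13)=15299037, f(14)=-55100979, f(15)=198457614; answer 198457614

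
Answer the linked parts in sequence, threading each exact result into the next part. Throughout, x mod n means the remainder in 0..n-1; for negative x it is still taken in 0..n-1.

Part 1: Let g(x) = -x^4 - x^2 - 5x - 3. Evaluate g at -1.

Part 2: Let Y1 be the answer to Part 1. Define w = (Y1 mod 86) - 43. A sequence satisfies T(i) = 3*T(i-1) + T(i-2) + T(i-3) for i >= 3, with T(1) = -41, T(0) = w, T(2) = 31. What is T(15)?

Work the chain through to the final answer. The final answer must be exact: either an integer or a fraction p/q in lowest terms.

17266069

Part 1: -1*(-1)^4 - 1*(-1)^2 - 5*(-1)^1 - 3 = (-1) + (-1) + (5) + (-3) = 0; answer 0
Part 2: Y1 = 0; w = -43; T(3) = 3*(31) + 1*(-41) + 1*(-43) = 9; iterating: T(3)=9, T(4)=17, T(5)=91, T(6)=299, T(7)=1005, T(8)=3405, T(9)=11519, T(10)=38967, T(11)=131825, T(12)=445961, T(13)=1508675, T(14)=5103811, T(15)=17266069; answer 17266069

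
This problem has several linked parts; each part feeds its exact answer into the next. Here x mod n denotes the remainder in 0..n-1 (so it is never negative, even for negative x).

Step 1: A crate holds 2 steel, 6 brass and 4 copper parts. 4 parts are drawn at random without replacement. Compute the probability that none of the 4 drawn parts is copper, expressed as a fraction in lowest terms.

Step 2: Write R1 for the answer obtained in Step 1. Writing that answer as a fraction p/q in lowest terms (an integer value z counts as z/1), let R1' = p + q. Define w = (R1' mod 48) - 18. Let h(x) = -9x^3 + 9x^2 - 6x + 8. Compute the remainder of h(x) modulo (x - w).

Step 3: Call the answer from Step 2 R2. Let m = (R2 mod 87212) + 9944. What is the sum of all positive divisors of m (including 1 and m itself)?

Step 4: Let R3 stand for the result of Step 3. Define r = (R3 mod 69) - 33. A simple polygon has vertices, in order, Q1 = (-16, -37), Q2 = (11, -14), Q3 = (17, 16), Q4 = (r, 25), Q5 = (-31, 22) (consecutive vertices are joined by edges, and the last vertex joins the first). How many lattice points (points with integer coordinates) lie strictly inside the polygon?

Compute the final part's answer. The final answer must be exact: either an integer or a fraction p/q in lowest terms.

Step 1: total draws C(12,4) = 495; favorable C(8,4) = 70; P = 14/99; answer 14/99
Step 2: R1 = 14/99; threaded value p + q = 113; w = -1; remainder = value at the root: -9*(-1)^3 + 9*(-1)^2 - 6*(-1)^1 + 8 = (9) + (9) + (6) + (8) = 32; answer 32
Step 3: R2 = 32; m = 9976; 9976 = 2^3 * 29 * 43; sigma = (1 + 2 + 4 + 8) * (1 + 29) * (1 + 43) = 15 * 30 * 44 = 19800; answer 19800
Step 4: R3 = 19800; r = 33; cross terms: (-16*-14 - 11*-37)=631, (11*16 - 17*-14)=414, (17*25 - 33*16)=-103, (33*22 - -31*25)=1501, (-31*-37 - -16*22)=1499; twice the area = |3942| = 3942; area = 1971; boundary points = 1 + 6 + 1 + 1 + 1 = 10; strictly interior points = area - boundary/2 + 1 = 1967; answer 1967

1967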